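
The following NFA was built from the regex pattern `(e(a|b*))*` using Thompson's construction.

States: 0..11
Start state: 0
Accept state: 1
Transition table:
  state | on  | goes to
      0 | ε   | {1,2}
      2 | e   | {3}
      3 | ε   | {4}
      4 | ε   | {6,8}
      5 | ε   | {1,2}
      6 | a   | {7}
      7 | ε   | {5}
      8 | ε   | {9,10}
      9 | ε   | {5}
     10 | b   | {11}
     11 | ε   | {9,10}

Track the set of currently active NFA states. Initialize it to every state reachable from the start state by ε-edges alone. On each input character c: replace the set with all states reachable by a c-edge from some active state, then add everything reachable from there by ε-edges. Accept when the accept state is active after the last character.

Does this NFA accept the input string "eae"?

Answer: ACCEPT

Trace:
S₀ = ε-closure({0}) = {0,1,2}
'e' @ 1: {1,2,3,4,5,6,8,9,10}  (accept∈set)
'a' @ 2: {1,2,5,7}  (accept∈set)
'e' @ 3: {1,2,3,4,5,6,8,9,10}  (accept∈set)
final: {1,2,3,4,5,6,8,9,10}; accept 1 in set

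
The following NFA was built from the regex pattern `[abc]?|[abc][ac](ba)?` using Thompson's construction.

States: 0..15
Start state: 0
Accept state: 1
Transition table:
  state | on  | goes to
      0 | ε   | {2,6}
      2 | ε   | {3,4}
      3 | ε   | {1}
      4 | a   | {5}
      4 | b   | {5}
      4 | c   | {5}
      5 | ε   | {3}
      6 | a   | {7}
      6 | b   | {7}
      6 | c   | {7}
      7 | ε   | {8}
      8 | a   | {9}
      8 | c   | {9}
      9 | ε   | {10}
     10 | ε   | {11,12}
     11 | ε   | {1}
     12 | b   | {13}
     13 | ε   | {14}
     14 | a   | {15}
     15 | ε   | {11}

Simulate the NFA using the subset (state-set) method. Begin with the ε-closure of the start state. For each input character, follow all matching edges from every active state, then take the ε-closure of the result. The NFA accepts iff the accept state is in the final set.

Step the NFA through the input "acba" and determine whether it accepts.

initial (ε-close {0}): {0,1,2,3,4,6}
'a' @ 1: {1,3,5,7,8}  [accepting]
'c' @ 2: {1,9,10,11,12}  [accepting]
'b' @ 3: {13,14}
'a' @ 4: {1,11,15}  [accepting]
end set {1,11,15} — state 1 in

Answer: ACCEPT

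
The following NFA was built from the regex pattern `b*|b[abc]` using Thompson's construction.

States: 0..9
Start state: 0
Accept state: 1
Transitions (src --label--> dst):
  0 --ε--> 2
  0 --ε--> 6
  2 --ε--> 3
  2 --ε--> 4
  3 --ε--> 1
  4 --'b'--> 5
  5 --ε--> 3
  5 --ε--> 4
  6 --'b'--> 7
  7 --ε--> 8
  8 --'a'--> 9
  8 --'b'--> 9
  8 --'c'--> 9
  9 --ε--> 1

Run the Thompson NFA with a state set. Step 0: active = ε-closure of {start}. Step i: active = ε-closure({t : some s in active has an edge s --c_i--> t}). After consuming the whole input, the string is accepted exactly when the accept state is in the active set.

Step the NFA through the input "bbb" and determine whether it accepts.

Answer: ACCEPT

Trace:
initial (ε-close {0}): {0,1,2,3,4,6}
'b' @ 1: {1,3,4,5,7,8}  [accepting]
'b' @ 2: {1,3,4,5,9}  [accepting]
'b' @ 3: {1,3,4,5}  [accepting]
end set {1,3,4,5} — state 1 in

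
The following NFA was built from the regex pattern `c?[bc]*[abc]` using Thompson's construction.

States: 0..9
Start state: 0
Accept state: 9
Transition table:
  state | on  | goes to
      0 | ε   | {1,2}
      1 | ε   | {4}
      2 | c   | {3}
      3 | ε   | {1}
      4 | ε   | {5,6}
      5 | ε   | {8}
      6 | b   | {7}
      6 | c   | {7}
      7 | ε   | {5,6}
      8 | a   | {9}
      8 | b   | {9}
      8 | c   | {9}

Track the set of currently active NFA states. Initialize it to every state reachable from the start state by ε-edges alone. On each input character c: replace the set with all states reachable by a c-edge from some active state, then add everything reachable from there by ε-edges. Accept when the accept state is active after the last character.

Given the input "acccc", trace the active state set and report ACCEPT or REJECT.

Answer: REJECT

Derivation:
S₀ = ε-closure({0}) = {0,1,2,4,5,6,8}
'a' @ 1: {9}  ✓accept
'c' @ 2: {}  — state set empty
rest 'ccc' ignored (set empty)
after full input: {}  (accept=9 not in)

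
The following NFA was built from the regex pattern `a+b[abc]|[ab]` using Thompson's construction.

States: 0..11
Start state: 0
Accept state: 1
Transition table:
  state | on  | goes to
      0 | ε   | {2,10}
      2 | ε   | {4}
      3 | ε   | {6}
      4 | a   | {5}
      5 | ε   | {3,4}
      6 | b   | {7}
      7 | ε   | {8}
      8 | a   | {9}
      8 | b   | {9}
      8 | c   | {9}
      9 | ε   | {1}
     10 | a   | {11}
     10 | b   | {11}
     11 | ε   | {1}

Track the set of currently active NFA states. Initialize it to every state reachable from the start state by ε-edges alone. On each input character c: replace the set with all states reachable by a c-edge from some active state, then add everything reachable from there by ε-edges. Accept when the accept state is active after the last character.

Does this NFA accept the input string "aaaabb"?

Answer: ACCEPT

Derivation:
initial (ε-close {0}): {0,2,4,10}
'a' @ 1: {1,3,4,5,6,11}  ✓accept
'a' @ 2: {3,4,5,6}
'a' @ 3: {3,4,5,6}
'a' @ 4: {3,4,5,6}
'b' @ 5: {7,8}
'b' @ 6: {1,9}  ✓accept
after full input: {1,9}  (accept=1 in)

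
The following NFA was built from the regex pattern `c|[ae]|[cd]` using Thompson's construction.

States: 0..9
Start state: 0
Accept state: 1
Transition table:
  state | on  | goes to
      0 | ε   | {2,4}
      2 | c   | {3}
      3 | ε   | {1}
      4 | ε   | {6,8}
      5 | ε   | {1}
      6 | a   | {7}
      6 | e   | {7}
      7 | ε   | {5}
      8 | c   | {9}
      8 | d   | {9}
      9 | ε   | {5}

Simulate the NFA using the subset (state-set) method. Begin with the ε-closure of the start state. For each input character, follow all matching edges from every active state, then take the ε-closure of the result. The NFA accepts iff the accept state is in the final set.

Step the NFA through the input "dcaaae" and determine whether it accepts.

S₀ = ε-closure({0}) = {0,2,4,6,8}
'd' @ 1: {1,5,9}  ✓accept
'c' @ 2: {}  — no active states
rest 'aaae' ignored (set empty)
after full input: {}  (accept=1 not in)

Answer: REJECT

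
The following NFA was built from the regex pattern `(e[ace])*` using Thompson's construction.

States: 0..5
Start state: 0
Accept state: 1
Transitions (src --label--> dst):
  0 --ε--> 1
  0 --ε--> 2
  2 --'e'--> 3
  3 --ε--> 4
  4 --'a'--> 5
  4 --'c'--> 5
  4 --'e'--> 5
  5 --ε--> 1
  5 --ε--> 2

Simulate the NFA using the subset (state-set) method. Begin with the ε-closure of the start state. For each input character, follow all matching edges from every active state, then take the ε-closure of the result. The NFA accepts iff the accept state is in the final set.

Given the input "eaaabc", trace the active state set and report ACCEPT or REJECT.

Answer: REJECT

Steps:
initial (ε-close {0}): {0,1,2}
'e' @ 1: {3,4}
'a' @ 2: {1,2,5}  ✓accept
'a' @ 3: {}  — dead — no transitions
rest 'abc' ignored (set empty)
end set {} — state 1 not in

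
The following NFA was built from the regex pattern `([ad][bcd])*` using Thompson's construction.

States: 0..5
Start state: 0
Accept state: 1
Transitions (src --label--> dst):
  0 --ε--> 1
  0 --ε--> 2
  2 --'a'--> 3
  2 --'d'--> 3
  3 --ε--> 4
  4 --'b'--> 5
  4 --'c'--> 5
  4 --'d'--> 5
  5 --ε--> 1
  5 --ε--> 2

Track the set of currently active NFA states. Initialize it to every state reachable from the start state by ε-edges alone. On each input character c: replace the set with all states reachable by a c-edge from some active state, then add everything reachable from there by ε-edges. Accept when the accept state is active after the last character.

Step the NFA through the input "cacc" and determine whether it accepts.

S₀ = ε-closure({0}) = {0,1,2}
'c' @ 1: {}  — dead — no transitions
rest 'acc' ignored (set empty)
end set {} — state 1 not in

Answer: REJECT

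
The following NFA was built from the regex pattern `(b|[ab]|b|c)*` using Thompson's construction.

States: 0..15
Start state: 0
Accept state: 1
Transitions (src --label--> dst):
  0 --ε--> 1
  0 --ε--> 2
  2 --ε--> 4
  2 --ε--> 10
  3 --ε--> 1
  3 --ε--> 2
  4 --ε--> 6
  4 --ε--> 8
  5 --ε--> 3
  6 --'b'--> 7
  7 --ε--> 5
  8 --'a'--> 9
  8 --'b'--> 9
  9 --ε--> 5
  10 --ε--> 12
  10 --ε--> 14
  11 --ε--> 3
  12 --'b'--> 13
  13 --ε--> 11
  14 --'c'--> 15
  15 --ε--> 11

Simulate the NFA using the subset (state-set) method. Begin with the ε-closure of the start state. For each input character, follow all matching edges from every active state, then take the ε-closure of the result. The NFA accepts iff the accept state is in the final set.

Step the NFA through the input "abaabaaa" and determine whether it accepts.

Answer: ACCEPT

Steps:
S₀ = ε-closure({0}) = {0,1,2,4,6,8,10,12,14}
'a' @ 1: {1,2,3,4,5,6,8,9,10,12,14}  ✓accept
'b' @ 2: {1,2,3,4,5,6,7,8,9,10,11,12,13,14}  ✓accept
'a' @ 3: {1,2,3,4,5,6,8,9,10,12,14}  ✓accept
'a' @ 4: {1,2,3,4,5,6,8,9,10,12,14}  ✓accept
'b' @ 5: {1,2,3,4,5,6,7,8,9,10,11,12,13,14}  ✓accept
'a' @ 6: {1,2,3,4,5,6,8,9,10,12,14}  ✓accept
'a' @ 7: {1,2,3,4,5,6,8,9,10,12,14}  ✓accept
'a' @ 8: {1,2,3,4,5,6,8,9,10,12,14}  ✓accept
after full input: {1,2,3,4,5,6,8,9,10,12,14}  (accept=1 in)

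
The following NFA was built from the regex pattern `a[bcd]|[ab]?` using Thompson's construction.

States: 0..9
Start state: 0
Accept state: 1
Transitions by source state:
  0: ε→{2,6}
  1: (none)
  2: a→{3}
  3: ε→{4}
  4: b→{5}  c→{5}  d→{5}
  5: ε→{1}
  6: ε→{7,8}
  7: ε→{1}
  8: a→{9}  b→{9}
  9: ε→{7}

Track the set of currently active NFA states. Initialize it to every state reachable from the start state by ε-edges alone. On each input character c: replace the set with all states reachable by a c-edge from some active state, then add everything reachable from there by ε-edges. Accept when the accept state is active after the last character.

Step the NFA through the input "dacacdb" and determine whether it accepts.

start: ε-closure({0}) = {0,1,2,6,7,8}
'd' @ 1: {}  — dead — no transitions
rest 'acacdb' ignored (set empty)
after full input: {}  (accept=1 not in)

Answer: REJECT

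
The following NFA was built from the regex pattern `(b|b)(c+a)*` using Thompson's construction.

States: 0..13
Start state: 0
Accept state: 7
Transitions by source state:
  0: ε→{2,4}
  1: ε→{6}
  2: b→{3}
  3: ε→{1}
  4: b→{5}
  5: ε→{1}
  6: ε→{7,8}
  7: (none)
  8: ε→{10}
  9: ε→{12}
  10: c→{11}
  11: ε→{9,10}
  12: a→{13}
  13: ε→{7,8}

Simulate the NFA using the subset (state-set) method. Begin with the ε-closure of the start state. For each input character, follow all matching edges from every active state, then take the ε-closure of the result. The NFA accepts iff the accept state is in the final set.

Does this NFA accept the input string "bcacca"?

initial (ε-close {0}): {0,2,4}
'b' @ 1: {1,3,5,6,7,8,10}  [accepting]
'c' @ 2: {9,10,11,12}
'a' @ 3: {7,8,10,13}  [accepting]
'c' @ 4: {9,10,11,12}
'c' @ 5: {9,10,11,12}
'a' @ 6: {7,8,10,13}  [accepting]
end set {7,8,10,13} — state 7 in

Answer: ACCEPT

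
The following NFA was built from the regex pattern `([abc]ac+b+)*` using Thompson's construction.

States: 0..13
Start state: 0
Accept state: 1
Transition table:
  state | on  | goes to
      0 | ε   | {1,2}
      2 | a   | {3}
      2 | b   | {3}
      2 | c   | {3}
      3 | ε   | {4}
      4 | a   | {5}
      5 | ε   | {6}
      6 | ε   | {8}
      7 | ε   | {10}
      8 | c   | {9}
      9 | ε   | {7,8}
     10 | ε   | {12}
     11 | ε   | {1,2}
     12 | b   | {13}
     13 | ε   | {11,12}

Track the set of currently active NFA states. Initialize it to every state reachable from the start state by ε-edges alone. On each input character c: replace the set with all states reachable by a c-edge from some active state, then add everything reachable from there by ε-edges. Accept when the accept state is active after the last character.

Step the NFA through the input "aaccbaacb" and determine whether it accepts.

Answer: ACCEPT

Derivation:
S₀ = ε-closure({0}) = {0,1,2}
'a' @ 1: {3,4}
'a' @ 2: {5,6,8}
'c' @ 3: {7,8,9,10,12}
'c' @ 4: {7,8,9,10,12}
'b' @ 5: {1,2,11,12,13}  [accepting]
'a' @ 6: {3,4}
'a' @ 7: {5,6,8}
'c' @ 8: {7,8,9,10,12}
'b' @ 9: {1,2,11,12,13}  [accepting]
after full input: {1,2,11,12,13}  (accept=1 in)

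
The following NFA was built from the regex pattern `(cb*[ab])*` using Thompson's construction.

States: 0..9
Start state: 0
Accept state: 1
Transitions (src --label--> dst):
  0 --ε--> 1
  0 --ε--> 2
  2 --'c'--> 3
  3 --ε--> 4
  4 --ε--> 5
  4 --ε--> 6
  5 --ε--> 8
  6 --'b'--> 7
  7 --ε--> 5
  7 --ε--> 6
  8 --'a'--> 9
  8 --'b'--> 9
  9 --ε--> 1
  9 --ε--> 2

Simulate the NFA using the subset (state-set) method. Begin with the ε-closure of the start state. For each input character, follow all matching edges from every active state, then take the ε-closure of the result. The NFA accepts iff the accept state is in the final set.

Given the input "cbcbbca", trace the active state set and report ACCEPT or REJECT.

S₀ = ε-closure({0}) = {0,1,2}
'c' @ 1: {3,4,5,6,8}
'b' @ 2: {1,2,5,6,7,8,9}  [accepting]
'c' @ 3: {3,4,5,6,8}
'b' @ 4: {1,2,5,6,7,8,9}  [accepting]
'b' @ 5: {1,2,5,6,7,8,9}  [accepting]
'c' @ 6: {3,4,5,6,8}
'a' @ 7: {1,2,9}  [accepting]
after full input: {1,2,9}  (accept=1 in)

Answer: ACCEPT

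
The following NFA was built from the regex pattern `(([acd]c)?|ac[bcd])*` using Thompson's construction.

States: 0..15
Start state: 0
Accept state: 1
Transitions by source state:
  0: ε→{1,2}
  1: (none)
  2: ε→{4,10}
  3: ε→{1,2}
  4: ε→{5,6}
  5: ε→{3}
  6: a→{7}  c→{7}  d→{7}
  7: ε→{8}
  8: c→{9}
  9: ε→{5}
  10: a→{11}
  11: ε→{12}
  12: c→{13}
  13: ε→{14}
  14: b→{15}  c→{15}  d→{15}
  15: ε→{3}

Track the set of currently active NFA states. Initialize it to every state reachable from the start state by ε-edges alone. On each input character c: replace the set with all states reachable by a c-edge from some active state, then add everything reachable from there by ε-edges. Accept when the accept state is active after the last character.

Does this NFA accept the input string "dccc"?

start: ε-closure({0}) = {0,1,2,3,4,5,6,10}
'd' @ 1: {7,8}
'c' @ 2: {1,2,3,4,5,6,9,10}  ✓accept
'c' @ 3: {7,8}
'c' @ 4: {1,2,3,4,5,6,9,10}  ✓accept
after full input: {1,2,3,4,5,6,9,10}  (accept=1 in)

Answer: ACCEPT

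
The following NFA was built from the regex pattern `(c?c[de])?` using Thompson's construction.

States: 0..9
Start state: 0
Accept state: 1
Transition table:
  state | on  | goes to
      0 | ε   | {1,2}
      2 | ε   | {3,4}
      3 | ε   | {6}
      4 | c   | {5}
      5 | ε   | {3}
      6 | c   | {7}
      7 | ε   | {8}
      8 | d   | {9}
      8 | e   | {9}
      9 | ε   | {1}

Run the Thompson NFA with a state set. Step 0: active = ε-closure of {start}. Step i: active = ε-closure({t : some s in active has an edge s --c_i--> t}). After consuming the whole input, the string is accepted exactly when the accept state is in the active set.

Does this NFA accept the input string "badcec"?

S₀ = ε-closure({0}) = {0,1,2,3,4,6}
'b' @ 1: {}  — state set empty
rest 'adcec' ignored (set empty)
after full input: {}  (accept=1 not in)

Answer: REJECT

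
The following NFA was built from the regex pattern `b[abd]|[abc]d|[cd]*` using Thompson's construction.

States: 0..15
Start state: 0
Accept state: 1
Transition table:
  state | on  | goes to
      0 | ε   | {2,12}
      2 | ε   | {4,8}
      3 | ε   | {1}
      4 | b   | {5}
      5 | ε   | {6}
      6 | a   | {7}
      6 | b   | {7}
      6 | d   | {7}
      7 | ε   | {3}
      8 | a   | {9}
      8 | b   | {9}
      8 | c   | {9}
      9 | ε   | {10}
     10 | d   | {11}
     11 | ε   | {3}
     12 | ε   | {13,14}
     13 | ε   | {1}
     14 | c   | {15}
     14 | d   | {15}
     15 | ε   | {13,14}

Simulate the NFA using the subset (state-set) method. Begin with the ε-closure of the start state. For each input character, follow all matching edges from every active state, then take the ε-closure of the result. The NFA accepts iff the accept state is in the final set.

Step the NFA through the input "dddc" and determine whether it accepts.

Answer: ACCEPT

Trace:
initial (ε-close {0}): {0,1,2,4,8,12,13,14}
'd' @ 1: {1,13,14,15}  ✓accept
'd' @ 2: {1,13,14,15}  ✓accept
'd' @ 3: {1,13,14,15}  ✓accept
'c' @ 4: {1,13,14,15}  ✓accept
end set {1,13,14,15} — state 1 in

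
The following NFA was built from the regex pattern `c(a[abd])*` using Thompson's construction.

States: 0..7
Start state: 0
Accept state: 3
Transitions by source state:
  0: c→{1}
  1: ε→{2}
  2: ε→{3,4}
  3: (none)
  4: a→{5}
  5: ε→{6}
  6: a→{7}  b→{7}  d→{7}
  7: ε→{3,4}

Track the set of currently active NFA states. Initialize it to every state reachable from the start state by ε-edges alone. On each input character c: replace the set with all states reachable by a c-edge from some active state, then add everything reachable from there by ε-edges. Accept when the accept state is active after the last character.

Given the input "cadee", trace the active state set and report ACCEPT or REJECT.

Answer: REJECT

Trace:
S₀ = ε-closure({0}) = {0}
'c' @ 1: {1,2,3,4}  [accepting]
'a' @ 2: {5,6}
'd' @ 3: {3,4,7}  [accepting]
'e' @ 4: {}  — state set empty
rest 'e' ignored (set empty)
end set {} — state 3 not in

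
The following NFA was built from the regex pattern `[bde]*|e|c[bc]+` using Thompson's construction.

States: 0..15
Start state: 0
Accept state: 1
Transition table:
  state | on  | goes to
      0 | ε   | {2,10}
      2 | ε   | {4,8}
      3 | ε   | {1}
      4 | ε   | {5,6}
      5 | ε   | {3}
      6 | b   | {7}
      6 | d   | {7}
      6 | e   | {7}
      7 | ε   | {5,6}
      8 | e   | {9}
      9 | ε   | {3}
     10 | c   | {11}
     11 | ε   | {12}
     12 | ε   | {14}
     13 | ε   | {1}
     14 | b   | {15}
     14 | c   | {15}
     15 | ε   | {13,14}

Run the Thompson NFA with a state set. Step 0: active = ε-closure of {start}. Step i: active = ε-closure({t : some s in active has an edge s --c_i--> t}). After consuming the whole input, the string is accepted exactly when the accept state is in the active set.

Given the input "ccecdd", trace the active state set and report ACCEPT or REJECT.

start: ε-closure({0}) = {0,1,2,3,4,5,6,8,10}
'c' @ 1: {11,12,14}
'c' @ 2: {1,13,14,15}  ✓accept
'e' @ 3: {}  — dead — no transitions
rest 'cdd' ignored (set empty)
after full input: {}  (accept=1 not in)

Answer: REJECT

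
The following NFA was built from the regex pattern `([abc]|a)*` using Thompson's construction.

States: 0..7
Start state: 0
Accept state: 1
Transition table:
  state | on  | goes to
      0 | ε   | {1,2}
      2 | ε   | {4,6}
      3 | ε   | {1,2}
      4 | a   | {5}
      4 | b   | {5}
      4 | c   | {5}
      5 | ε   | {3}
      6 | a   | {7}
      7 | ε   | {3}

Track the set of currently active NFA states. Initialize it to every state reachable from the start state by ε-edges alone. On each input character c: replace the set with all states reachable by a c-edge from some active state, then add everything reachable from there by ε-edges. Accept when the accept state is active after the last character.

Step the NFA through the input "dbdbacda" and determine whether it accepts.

start: ε-closure({0}) = {0,1,2,4,6}
'd' @ 1: {}  — state set empty
rest 'bdbacda' ignored (set empty)
final: {}; accept 1 not in set

Answer: REJECT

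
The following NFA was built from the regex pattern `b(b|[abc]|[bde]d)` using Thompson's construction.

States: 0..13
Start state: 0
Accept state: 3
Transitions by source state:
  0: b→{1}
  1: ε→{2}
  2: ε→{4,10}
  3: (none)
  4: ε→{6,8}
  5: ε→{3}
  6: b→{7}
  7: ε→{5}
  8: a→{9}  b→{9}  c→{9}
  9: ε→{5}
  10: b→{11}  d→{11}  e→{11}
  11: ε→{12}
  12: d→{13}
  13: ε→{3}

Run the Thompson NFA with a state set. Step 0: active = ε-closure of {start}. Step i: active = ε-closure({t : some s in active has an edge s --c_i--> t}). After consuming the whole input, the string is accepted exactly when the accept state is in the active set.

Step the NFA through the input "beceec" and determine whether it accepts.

S₀ = ε-closure({0}) = {0}
'b' @ 1: {1,2,4,6,8,10}
'e' @ 2: {11,12}
'c' @ 3: {}  — no active states
rest 'eec' ignored (set empty)
end set {} — state 3 not in

Answer: REJECT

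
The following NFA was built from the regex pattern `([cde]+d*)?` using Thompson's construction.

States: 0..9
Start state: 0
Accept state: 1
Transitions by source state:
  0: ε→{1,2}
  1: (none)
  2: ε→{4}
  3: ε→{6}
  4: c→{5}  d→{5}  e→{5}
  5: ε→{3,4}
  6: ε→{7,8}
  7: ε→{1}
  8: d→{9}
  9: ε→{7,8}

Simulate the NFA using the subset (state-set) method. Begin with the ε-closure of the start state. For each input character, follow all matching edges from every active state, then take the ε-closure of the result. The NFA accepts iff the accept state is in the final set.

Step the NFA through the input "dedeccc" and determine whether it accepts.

Answer: ACCEPT

Steps:
start: ε-closure({0}) = {0,1,2,4}
'd' @ 1: {1,3,4,5,6,7,8}  [accepting]
'e' @ 2: {1,3,4,5,6,7,8}  [accepting]
'd' @ 3: {1,3,4,5,6,7,8,9}  [accepting]
'e' @ 4: {1,3,4,5,6,7,8}  [accepting]
'c' @ 5: {1,3,4,5,6,7,8}  [accepting]
'c' @ 6: {1,3,4,5,6,7,8}  [accepting]
'c' @ 7: {1,3,4,5,6,7,8}  [accepting]
after full input: {1,3,4,5,6,7,8}  (accept=1 in)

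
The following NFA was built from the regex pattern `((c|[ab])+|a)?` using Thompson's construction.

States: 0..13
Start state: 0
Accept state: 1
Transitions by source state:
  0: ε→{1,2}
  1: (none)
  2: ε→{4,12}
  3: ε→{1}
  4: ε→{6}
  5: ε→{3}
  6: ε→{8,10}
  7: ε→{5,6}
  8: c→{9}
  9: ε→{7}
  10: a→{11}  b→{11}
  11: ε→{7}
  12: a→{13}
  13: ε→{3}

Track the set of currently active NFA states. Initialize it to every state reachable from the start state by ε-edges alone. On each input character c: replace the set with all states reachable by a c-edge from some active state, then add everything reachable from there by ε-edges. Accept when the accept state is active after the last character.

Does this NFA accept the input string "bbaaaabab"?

Answer: ACCEPT

Steps:
initial (ε-close {0}): {0,1,2,4,6,8,10,12}
'b' @ 1: {1,3,5,6,7,8,10,11}  ✓accept
'b' @ 2: {1,3,5,6,7,8,10,11}  ✓accept
'a' @ 3: {1,3,5,6,7,8,10,11}  ✓accept
'a' @ 4: {1,3,5,6,7,8,10,11}  ✓accept
'a' @ 5: {1,3,5,6,7,8,10,11}  ✓accept
'a' @ 6: {1,3,5,6,7,8,10,11}  ✓accept
'b' @ 7: {1,3,5,6,7,8,10,11}  ✓accept
'a' @ 8: {1,3,5,6,7,8,10,11}  ✓accept
'b' @ 9: {1,3,5,6,7,8,10,11}  ✓accept
end set {1,3,5,6,7,8,10,11} — state 1 in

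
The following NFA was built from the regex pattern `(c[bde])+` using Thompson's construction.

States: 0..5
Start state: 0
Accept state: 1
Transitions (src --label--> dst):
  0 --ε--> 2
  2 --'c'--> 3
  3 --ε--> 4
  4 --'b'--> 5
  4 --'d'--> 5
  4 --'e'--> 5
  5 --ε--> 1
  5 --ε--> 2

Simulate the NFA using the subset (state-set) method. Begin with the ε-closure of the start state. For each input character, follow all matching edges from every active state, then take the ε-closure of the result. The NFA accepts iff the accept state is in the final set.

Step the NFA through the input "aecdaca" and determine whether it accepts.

start: ε-closure({0}) = {0,2}
'a' @ 1: {}  — dead — no transitions
rest 'ecdaca' ignored (set empty)
after full input: {}  (accept=1 not in)

Answer: REJECT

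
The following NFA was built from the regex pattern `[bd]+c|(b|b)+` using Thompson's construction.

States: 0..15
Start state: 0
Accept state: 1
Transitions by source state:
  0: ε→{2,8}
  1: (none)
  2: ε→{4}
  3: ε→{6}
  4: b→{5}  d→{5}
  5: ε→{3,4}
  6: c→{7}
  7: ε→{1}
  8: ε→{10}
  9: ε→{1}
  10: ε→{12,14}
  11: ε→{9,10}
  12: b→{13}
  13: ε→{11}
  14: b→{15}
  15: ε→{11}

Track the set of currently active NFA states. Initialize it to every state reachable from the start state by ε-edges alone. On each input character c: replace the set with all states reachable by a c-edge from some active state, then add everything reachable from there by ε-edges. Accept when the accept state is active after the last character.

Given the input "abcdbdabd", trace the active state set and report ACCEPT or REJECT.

start: ε-closure({0}) = {0,2,4,8,10,12,14}
'a' @ 1: {}  — state set empty
rest 'bcdbdabd' ignored (set empty)
final: {}; accept 1 not in set

Answer: REJECT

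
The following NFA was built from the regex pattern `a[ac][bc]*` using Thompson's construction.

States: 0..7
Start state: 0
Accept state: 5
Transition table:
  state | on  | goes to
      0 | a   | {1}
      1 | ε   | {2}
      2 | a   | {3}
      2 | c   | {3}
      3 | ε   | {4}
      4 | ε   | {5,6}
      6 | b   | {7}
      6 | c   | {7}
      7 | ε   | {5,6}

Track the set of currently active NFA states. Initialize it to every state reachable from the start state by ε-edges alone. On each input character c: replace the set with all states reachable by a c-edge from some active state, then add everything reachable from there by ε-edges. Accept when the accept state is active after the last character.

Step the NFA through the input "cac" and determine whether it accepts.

initial (ε-close {0}): {0}
'c' @ 1: {}  — dead — no transitions
rest 'ac' ignored (set empty)
end set {} — state 5 not in

Answer: REJECT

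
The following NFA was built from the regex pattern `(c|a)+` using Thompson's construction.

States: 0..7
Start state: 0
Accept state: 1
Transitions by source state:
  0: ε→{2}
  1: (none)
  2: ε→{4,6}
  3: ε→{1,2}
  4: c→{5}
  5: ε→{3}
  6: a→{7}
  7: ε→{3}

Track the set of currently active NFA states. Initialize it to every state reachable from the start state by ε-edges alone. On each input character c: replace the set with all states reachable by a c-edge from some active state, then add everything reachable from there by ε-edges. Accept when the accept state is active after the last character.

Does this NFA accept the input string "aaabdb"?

initial (ε-close {0}): {0,2,4,6}
'a' @ 1: {1,2,3,4,6,7}  (accept∈set)
'a' @ 2: {1,2,3,4,6,7}  (accept∈set)
'a' @ 3: {1,2,3,4,6,7}  (accept∈set)
'b' @ 4: {}  — state set empty
rest 'db' ignored (set empty)
after full input: {}  (accept=1 not in)

Answer: REJECT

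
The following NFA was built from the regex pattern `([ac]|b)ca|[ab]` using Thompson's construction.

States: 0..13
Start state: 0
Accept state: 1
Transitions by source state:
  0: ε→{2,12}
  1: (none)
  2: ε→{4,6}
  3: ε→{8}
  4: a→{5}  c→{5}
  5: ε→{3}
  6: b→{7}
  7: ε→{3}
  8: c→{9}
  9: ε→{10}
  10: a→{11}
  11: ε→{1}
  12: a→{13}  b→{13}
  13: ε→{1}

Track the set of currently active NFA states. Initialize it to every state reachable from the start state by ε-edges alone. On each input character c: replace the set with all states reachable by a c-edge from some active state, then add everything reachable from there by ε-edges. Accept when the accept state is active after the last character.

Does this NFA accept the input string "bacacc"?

Answer: REJECT

Steps:
start: ε-closure({0}) = {0,2,4,6,12}
'b' @ 1: {1,3,7,8,13}  ✓accept
'a' @ 2: {}  — no active states
rest 'cacc' ignored (set empty)
final: {}; accept 1 not in set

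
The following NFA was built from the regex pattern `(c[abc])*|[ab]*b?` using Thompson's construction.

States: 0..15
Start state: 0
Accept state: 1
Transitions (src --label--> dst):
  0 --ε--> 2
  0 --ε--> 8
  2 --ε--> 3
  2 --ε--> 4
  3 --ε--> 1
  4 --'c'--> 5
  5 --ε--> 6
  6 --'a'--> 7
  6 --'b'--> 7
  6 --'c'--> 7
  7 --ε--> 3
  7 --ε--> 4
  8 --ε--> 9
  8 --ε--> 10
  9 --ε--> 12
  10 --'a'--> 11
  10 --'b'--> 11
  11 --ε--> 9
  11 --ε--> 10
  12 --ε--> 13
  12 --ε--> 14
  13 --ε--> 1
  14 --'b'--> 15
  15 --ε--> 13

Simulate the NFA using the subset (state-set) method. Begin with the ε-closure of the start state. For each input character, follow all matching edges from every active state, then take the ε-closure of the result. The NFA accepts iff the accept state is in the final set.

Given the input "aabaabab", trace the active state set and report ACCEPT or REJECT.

Answer: ACCEPT

Steps:
initial (ε-close {0}): {0,1,2,3,4,8,9,10,12,13,14}
'a' @ 1: {1,9,10,11,12,13,14}  [accepting]
'a' @ 2: {1,9,10,11,12,13,14}  [accepting]
'b' @ 3: {1,9,10,11,12,13,14,15}  [accepting]
'a' @ 4: {1,9,10,11,12,13,14}  [accepting]
'a' @ 5: {1,9,10,11,12,13,14}  [accepting]
'b' @ 6: {1,9,10,11,12,13,14,15}  [accepting]
'a' @ 7: {1,9,10,11,12,13,14}  [accepting]
'b' @ 8: {1,9,10,11,12,13,14,15}  [accepting]
final: {1,9,10,11,12,13,14,15}; accept 1 in set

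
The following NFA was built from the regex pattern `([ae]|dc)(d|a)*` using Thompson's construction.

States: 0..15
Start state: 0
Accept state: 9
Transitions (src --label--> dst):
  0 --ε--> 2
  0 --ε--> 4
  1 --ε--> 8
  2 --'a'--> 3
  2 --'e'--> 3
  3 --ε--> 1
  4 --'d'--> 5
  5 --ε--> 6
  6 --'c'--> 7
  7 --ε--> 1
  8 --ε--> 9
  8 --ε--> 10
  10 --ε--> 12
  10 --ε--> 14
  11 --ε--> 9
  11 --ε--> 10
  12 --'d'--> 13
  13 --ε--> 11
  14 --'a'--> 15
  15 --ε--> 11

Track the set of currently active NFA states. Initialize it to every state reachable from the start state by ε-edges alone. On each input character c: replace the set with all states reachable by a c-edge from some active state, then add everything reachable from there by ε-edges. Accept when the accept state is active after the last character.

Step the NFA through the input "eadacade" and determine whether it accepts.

initial (ε-close {0}): {0,2,4}
'e' @ 1: {1,3,8,9,10,12,14}  [accepting]
'a' @ 2: {9,10,11,12,14,15}  [accepting]
'd' @ 3: {9,10,11,12,13,14}  [accepting]
'a' @ 4: {9,10,11,12,14,15}  [accepting]
'c' @ 5: {}  — dead — no transitions
rest 'ade' ignored (set empty)
after full input: {}  (accept=9 not in)

Answer: REJECT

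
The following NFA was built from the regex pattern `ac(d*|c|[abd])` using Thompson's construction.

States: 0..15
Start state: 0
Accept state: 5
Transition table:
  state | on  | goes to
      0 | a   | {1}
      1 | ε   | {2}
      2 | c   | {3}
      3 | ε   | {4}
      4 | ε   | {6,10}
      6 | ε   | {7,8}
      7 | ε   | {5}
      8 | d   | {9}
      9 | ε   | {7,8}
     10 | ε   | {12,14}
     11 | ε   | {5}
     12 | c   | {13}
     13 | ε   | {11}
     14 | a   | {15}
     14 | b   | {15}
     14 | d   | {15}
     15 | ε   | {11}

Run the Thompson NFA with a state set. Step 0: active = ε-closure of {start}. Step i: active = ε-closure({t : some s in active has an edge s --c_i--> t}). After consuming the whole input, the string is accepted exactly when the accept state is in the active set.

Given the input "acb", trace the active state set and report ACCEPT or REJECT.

Answer: ACCEPT

Derivation:
start: ε-closure({0}) = {0}
'a' @ 1: {1,2}
'c' @ 2: {3,4,5,6,7,8,10,12,14}  [accepting]
'b' @ 3: {5,11,15}  [accepting]
after full input: {5,11,15}  (accept=5 in)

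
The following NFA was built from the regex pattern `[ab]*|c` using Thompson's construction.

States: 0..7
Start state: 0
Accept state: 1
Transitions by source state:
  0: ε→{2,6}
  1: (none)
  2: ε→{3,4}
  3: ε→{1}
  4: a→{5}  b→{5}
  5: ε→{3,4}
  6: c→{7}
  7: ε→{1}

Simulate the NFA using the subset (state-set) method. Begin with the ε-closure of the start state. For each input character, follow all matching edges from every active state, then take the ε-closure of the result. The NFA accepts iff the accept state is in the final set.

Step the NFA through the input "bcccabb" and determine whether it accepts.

start: ε-closure({0}) = {0,1,2,3,4,6}
'b' @ 1: {1,3,4,5}  [accepting]
'c' @ 2: {}  — state set empty
rest 'ccabb' ignored (set empty)
after full input: {}  (accept=1 not in)

Answer: REJECT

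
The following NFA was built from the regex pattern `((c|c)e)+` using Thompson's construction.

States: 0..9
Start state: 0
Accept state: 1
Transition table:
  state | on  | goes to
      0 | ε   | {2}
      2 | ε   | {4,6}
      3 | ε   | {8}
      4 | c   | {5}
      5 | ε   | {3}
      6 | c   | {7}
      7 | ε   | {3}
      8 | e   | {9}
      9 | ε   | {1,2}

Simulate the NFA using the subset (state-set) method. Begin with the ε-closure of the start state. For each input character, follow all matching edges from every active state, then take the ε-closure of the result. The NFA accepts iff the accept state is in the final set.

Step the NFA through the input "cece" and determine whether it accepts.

Answer: ACCEPT

Steps:
start: ε-closure({0}) = {0,2,4,6}
'c' @ 1: {3,5,7,8}
'e' @ 2: {1,2,4,6,9}  [accepting]
'c' @ 3: {3,5,7,8}
'e' @ 4: {1,2,4,6,9}  [accepting]
after full input: {1,2,4,6,9}  (accept=1 in)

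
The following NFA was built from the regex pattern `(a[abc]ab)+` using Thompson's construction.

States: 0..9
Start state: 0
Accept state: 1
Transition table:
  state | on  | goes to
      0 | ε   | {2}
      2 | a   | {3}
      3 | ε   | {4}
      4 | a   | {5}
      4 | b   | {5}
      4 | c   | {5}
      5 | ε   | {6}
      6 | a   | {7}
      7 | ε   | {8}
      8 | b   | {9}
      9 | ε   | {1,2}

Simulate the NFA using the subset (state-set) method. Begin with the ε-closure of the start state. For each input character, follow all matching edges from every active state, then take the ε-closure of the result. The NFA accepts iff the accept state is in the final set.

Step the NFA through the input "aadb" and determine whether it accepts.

start: ε-closure({0}) = {0,2}
'a' @ 1: {3,4}
'a' @ 2: {5,6}
'd' @ 3: {}  — no active states
rest 'b' ignored (set empty)
final: {}; accept 1 not in set

Answer: REJECT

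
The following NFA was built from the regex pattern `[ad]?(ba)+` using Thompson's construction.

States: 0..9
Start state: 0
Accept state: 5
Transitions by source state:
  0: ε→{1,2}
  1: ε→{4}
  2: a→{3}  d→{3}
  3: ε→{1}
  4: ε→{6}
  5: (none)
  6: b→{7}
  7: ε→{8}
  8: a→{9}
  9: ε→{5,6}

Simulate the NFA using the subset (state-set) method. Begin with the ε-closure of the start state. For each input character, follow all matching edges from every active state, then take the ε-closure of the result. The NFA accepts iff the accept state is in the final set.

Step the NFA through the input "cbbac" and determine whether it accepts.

start: ε-closure({0}) = {0,1,2,4,6}
'c' @ 1: {}  — dead — no transitions
rest 'bbac' ignored (set empty)
after full input: {}  (accept=5 not in)

Answer: REJECT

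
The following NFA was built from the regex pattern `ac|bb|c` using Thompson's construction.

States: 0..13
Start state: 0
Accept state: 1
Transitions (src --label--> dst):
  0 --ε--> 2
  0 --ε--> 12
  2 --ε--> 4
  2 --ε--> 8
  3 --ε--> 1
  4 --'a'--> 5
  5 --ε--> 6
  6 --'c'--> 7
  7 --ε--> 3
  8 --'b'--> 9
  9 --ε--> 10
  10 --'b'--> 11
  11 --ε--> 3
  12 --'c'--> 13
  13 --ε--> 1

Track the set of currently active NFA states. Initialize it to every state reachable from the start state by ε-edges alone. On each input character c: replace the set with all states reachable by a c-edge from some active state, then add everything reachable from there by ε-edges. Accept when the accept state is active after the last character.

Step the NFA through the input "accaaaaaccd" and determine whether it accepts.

Answer: REJECT

Steps:
start: ε-closure({0}) = {0,2,4,8,12}
'a' @ 1: {5,6}
'c' @ 2: {1,3,7}  (accept∈set)
'c' @ 3: {}  — state set empty
rest 'aaaaaccd' ignored (set empty)
end set {} — state 1 not in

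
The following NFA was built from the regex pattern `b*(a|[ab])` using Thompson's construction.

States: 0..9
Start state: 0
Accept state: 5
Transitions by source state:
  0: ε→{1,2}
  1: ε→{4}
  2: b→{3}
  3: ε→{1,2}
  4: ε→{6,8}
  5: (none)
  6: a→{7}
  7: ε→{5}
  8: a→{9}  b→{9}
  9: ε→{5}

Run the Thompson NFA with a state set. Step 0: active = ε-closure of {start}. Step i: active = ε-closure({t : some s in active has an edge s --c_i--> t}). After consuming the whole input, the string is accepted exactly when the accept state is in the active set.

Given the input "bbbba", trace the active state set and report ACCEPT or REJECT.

Answer: ACCEPT

Trace:
initial (ε-close {0}): {0,1,2,4,6,8}
'b' @ 1: {1,2,3,4,5,6,8,9}  (accept∈set)
'b' @ 2: {1,2,3,4,5,6,8,9}  (accept∈set)
'b' @ 3: {1,2,3,4,5,6,8,9}  (accept∈set)
'b' @ 4: {1,2,3,4,5,6,8,9}  (accept∈set)
'a' @ 5: {5,7,9}  (accept∈set)
end set {5,7,9} — state 5 in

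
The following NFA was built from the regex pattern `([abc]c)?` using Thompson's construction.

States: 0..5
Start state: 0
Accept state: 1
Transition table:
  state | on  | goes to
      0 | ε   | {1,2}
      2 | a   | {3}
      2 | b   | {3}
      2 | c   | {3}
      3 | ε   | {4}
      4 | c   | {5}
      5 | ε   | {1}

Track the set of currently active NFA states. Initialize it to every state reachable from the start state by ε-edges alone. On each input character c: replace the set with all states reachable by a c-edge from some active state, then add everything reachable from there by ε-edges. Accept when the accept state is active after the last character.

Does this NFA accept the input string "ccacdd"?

start: ε-closure({0}) = {0,1,2}
'c' @ 1: {3,4}
'c' @ 2: {1,5}  (accept∈set)
'a' @ 3: {}  — dead — no transitions
rest 'cdd' ignored (set empty)
end set {} — state 1 not in

Answer: REJECT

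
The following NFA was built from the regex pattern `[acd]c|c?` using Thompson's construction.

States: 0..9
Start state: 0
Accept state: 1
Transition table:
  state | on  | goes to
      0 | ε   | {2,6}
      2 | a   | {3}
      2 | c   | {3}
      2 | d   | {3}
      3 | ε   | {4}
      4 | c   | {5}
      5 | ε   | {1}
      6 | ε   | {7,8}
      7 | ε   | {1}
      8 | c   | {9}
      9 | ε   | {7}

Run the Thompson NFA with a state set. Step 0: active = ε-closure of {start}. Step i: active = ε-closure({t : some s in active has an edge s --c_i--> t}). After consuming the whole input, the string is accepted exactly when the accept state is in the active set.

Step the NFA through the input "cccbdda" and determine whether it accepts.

Answer: REJECT

Derivation:
S₀ = ε-closure({0}) = {0,1,2,6,7,8}
'c' @ 1: {1,3,4,7,9}  [accepting]
'c' @ 2: {1,5}  [accepting]
'c' @ 3: {}  — state set empty
rest 'bdda' ignored (set empty)
end set {} — state 1 not in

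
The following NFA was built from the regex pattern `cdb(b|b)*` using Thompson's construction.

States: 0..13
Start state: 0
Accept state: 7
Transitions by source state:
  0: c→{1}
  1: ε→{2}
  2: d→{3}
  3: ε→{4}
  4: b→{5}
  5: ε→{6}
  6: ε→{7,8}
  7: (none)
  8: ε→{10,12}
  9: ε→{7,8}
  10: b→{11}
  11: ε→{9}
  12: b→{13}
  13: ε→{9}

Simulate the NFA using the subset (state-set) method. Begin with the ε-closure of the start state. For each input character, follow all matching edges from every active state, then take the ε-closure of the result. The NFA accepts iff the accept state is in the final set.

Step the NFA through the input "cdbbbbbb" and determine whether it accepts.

Answer: ACCEPT

Steps:
S₀ = ε-closure({0}) = {0}
'c' @ 1: {1,2}
'd' @ 2: {3,4}
'b' @ 3: {5,6,7,8,10,12}  ✓accept
'b' @ 4: {7,8,9,10,11,12,13}  ✓accept
'b' @ 5: {7,8,9,10,11,12,13}  ✓accept
'b' @ 6: {7,8,9,10,11,12,13}  ✓accept
'b' @ 7: {7,8,9,10,11,12,13}  ✓accept
'b' @ 8: {7,8,9,10,11,12,13}  ✓accept
after full input: {7,8,9,10,11,12,13}  (accept=7 in)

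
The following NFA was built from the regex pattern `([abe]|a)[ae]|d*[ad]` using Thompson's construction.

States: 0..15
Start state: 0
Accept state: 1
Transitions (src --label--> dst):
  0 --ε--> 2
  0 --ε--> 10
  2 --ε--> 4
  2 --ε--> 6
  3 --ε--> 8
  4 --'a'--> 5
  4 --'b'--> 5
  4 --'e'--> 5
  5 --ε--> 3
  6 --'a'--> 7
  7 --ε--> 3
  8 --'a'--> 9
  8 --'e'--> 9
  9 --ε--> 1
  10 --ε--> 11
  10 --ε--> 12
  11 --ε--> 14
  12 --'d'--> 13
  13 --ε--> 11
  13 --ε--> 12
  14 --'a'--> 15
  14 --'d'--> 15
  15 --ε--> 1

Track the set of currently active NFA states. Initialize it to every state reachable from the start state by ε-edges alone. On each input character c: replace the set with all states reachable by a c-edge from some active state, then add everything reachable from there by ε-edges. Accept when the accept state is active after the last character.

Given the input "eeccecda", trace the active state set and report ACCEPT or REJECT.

S₀ = ε-closure({0}) = {0,2,4,6,10,11,12,14}
'e' @ 1: {3,5,8}
'e' @ 2: {1,9}  (accept∈set)
'c' @ 3: {}  — dead — no transitions
rest 'cecda' ignored (set empty)
end set {} — state 1 not in

Answer: REJECT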